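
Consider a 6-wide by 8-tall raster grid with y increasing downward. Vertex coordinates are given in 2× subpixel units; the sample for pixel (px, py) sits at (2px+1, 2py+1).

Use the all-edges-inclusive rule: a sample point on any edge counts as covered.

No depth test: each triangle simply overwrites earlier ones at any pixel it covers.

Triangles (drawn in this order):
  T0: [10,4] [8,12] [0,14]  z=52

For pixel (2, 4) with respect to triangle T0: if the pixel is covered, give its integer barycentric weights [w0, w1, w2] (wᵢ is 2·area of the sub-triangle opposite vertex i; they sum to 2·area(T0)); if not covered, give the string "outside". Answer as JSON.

T0:
  2·area = 60
  edge (10, 4)→(8, 12): d=(-2,8) inclusive
  edge (8, 12)→(0, 14): d=(-8,2) inclusive
  edge (0, 14)→(10, 4): d=(10,-10) inclusive
    (5,1)@(11, 3): e=[-6,66,0] → ·  [on edge]
    (4,2)@(9, 5): e=[6,54,0] → █  [on edge]
    (5,2)@(11, 5): e=[-10,50,20] → ·
    (3,3)@(7, 7): e=[18,42,0] → █  [on edge]
    (5,3)@(11, 7): e=[-14,34,40] → ·
    (2,4)@(5, 9): e=[30,30,0] → █  [on edge]
    (4,4)@(9, 9): e=[-2,22,40] → ·
    (1,5)@(3, 11): e=[42,18,0] → █  [on edge]
    (4,5)@(9, 11): e=[-6,6,60] → ·
    (0,6)@(1, 13): e=[54,6,0] → █  [on edge]
    (2,6)@(5, 13): e=[22,-2,40] → ·
    (3,6)@(7, 13): e=[6,-6,60] → ·
  covered (10 px):
    · · · · · ·
    · · · · · ·
    · · · · █ ·
    · · · █ █ ·
    · · █ █ · ·
    · █ █ █ · ·
    █ █ · · · ·
    · · · · · ·

Answer: [30,0,30]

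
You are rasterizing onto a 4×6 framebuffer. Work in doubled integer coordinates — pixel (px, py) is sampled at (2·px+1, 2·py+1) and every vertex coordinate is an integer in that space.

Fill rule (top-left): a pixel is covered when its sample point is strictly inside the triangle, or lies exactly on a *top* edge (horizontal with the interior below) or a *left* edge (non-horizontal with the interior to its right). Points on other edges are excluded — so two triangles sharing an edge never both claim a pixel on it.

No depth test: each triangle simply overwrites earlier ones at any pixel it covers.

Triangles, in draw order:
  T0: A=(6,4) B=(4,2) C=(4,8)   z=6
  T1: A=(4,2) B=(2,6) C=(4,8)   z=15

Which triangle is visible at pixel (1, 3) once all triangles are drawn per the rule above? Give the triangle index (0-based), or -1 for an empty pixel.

T0:
  2·area = 12  (B↔C swapped to make it positive)
  edge (6, 4)→(4, 8): d=(-2,4) right/bottom  bias=-1
  edge (4, 8)→(4, 2): d=(0,-6) top-left  bias=+0
  edge (4, 2)→(6, 4): d=(2,2) right/bottom  bias=-1
    (1,0)@(3, 1): e=[18,-6,0] → ·  [on edge]
    (2,1)@(5, 3): e=[6,6,0] → ·  [on edge]
    (2,2)@(5, 5): e=[2,6,4] → █
    (3,2)@(7, 5): e=[-6,18,0] → ·  [on edge]
    (2,3)@(5, 7): e=[-2,6,8] → ·
  covered (1 px):
    · · · ·
    · · · ·
    · · █ ·
    · · · ·
    · · · ·
    · · · ·
T1:
  2·area = 12  (B↔C swapped to make it positive)
  edge (4, 2)→(4, 8): d=(0,6) right/bottom  bias=-1
  edge (4, 8)→(2, 6): d=(-2,-2) top-left  bias=+0
  edge (2, 6)→(4, 2): d=(2,-4) top-left  bias=+0
    (0,2)@(1, 5): e=[18,0,-6] → ·  [on edge]
    (1,2)@(3, 5): e=[6,4,2] → █
    (2,2)@(5, 5): e=[-6,8,10] → ·
    (1,3)@(3, 7): e=[6,0,6] → █  [on edge]
    (2,3)@(5, 7): e=[-6,4,14] → ·
    (1,4)@(3, 9): e=[6,-4,10] → ·
    (2,4)@(5, 9): e=[-6,0,18] → ·  [on edge]
    (3,5)@(7, 11): e=[-18,0,30] → ·  [on edge]
  covered (2 px):
    · · · ·
    · · · ·
    · █ · ·
    · █ · ·
    · · · ·
    · · · ·

Z-buffer (winner per pixel, '.' = empty):
  . . . .
  . . . .
  . 1 0 .
  . 1 . .
  . . . .
  . . . .

Result: 1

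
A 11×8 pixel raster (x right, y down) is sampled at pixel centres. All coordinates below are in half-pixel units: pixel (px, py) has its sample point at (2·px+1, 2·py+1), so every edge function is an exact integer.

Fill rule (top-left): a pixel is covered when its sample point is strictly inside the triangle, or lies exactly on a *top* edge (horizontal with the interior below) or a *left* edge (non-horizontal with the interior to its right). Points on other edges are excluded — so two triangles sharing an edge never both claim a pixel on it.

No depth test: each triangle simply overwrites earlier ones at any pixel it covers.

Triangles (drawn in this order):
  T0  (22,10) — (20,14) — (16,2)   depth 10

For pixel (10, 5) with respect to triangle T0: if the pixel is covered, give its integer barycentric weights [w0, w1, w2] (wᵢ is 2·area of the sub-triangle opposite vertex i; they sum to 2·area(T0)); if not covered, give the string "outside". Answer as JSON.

T0:
  2·area = 40
  edge (22, 10)→(20, 14): d=(-2,4) right/bottom  bias=-1
  edge (20, 14)→(16, 2): d=(-4,-12) top-left  bias=+0
  edge (16, 2)→(22, 10): d=(6,8) right/bottom  bias=-1
    (8,2)@(17, 5): e=[30,0,10] → X  [on edge]
    (9,2)@(19, 5): e=[22,24,-6] → .
    (8,3)@(17, 7): e=[26,-8,22] → .
    (9,3)@(19, 7): e=[18,16,6] → X
    (10,3)@(21, 7): e=[10,40,-10] → .
    (9,4)@(19, 9): e=[14,8,18] → X
    (10,4)@(21, 9): e=[6,32,2] → X
    (9,5)@(19, 11): e=[10,0,30] → X  [on edge]
    (9,6)@(19, 13): e=[6,-8,42] → .
    (10,6)@(21, 13): e=[-2,16,26] → .
  covered (6 px):
    . . . . . . . . . . .
    . . . . . . . . . . .
    . . . . . . . . X . .
    . . . . . . . . . X .
    . . . . . . . . . X X
    . . . . . . . . . X X
    . . . . . . . . . . .
    . . . . . . . . . . .

Final: [24,14,2]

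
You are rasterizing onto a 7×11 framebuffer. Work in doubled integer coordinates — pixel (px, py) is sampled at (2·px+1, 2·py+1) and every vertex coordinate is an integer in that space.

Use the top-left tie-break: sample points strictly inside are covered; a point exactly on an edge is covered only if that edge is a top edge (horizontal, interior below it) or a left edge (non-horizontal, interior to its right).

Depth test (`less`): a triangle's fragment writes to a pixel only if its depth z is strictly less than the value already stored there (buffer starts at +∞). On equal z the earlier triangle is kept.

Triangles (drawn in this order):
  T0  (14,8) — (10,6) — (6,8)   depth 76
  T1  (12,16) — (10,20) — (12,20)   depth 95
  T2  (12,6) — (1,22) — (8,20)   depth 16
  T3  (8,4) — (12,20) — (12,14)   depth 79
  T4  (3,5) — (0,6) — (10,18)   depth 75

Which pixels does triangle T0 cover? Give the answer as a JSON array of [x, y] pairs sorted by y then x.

T0:
  2·area = 16  (B↔C swapped to make it positive)
  edge (14, 8)→(6, 8): d=(-8,0) right/bottom  bias=-1
  edge (6, 8)→(10, 6): d=(4,-2) top-left  bias=+0
  edge (10, 6)→(14, 8): d=(4,2) right/bottom  bias=-1
    (4,3)@(9, 7): e=[8,2,6] → █
    (5,3)@(11, 7): e=[8,6,2] → █
    (6,3)@(13, 7): e=[8,10,-2] → ·
    (4,4)@(9, 9): e=[-8,10,14] → ·
    (5,4)@(11, 9): e=[-8,14,10] → ·
  covered (2 px):
    · · · · · · ·
    · · · · · · ·
    · · · · · · ·
    · · · · █ █ ·
    · · · · · · ·
    · · · · · · ·
    · · · · · · ·
    · · · · · · ·
    · · · · · · ·
    · · · · · · ·
    · · · · · · ·
T1:
  2·area = 8  (B↔C swapped to make it positive)
  edge (12, 16)→(12, 20): d=(0,4) right/bottom  bias=-1
  edge (12, 20)→(10, 20): d=(-2,0) right/bottom  bias=-1
  edge (10, 20)→(12, 16): d=(2,-4) top-left  bias=+0
    (5,9)@(11, 19): e=[4,2,2] → █
    (6,9)@(13, 19): e=[-4,2,10] → ·
    (5,10)@(11, 21): e=[4,-2,6] → ·
  covered (1 px):
    · · · · · · ·
    · · · · · · ·
    · · · · · · ·
    · · · · · · ·
    · · · · · · ·
    · · · · · · ·
    · · · · · · ·
    · · · · · · ·
    · · · · · · ·
    · · · · · █ ·
    · · · · · · ·
T2:
  2·area = 90  (B↔C swapped to make it positive)
  edge (12, 6)→(8, 20): d=(-4,14) right/bottom  bias=-1
  edge (8, 20)→(1, 22): d=(-7,2) right/bottom  bias=-1
  edge (1, 22)→(12, 6): d=(11,-16) top-left  bias=+0
    (5,4)@(11, 9): e=[2,71,17] → █
    (6,4)@(13, 9): e=[-26,67,49] → ·
    (4,5)@(9, 11): e=[22,61,7] → █
    (5,5)@(11, 11): e=[-6,57,39] → ·
    (4,6)@(9, 13): e=[14,47,29] → █
    (5,6)@(11, 13): e=[-14,43,61] → ·
    (3,7)@(7, 15): e=[34,37,19] → █
    (5,7)@(11, 15): e=[-22,29,83] → ·
    (2,8)@(5, 17): e=[54,27,9] → █
    (4,8)@(9, 17): e=[-2,19,73] → ·
    (2,9)@(5, 19): e=[46,13,31] → █
    (4,9)@(9, 19): e=[-10,5,95] → ·
  covered (10 px):
    · · · · · · ·
    · · · · · · ·
    · · · · · · ·
    · · · · · · ·
    · · · · · █ ·
    · · · · █ · ·
    · · · · █ · ·
    · · · █ █ · ·
    · · █ █ · · ·
    · · █ █ · · ·
    · █ · · · · ·
T3:
  2·area = 24  (B↔C swapped to make it positive)
  edge (8, 4)→(12, 14): d=(4,10) right/bottom  bias=-1
  edge (12, 14)→(12, 20): d=(0,6) right/bottom  bias=-1
  edge (12, 20)→(8, 4): d=(-4,-16) top-left  bias=+0
    (4,3)@(9, 7): e=[2,18,4] → █
    (5,3)@(11, 7): e=[-18,6,36] → ·
    (4,4)@(9, 9): e=[10,18,-4] → ·
    (5,6)@(11, 13): e=[6,6,12] → █
    (6,6)@(13, 13): e=[-14,-6,44] → ·
    (5,7)@(11, 15): e=[14,6,4] → █
    (6,7)@(13, 15): e=[-6,-6,36] → ·
    (5,8)@(11, 17): e=[22,6,-4] → ·
  covered (3 px):
    · · · · · · ·
    · · · · · · ·
    · · · · · · ·
    · · · · █ · ·
    · · · · · · ·
    · · · · · · ·
    · · · · · █ ·
    · · · · · █ ·
    · · · · · · ·
    · · · · · · ·
    · · · · · · ·
T4:
  2·area = 46  (B↔C swapped to make it positive)
  edge (3, 5)→(10, 18): d=(7,13) right/bottom  bias=-1
  edge (10, 18)→(0, 6): d=(-10,-12) top-left  bias=+0
  edge (0, 6)→(3, 5): d=(3,-1) top-left  bias=+0
    (4,1)@(9, 3): e=[-92,138,0] → ·  [on edge]
    (1,2)@(3, 5): e=[0,46,0] → ·  [on edge]
    (0,3)@(1, 7): e=[40,2,4] → █
    (1,3)@(3, 7): e=[14,26,6] → █
    (2,3)@(5, 7): e=[-12,50,8] → ·
    (0,4)@(1, 9): e=[54,-18,10] → ·
    (1,4)@(3, 9): e=[28,6,12] → █
    (2,4)@(5, 9): e=[2,30,14] → █
    (3,4)@(7, 9): e=[-24,54,16] → ·
    (1,5)@(3, 11): e=[42,-14,18] → ·
    (2,5)@(5, 11): e=[16,10,20] → █
    (3,5)@(7, 11): e=[-10,34,22] → ·
  covered (6 px):
    · · · · · · ·
    · · · · · · ·
    · · · · · · ·
    █ █ · · · · ·
    · █ █ · · · ·
    · · █ · · · ·
    · · · █ · · ·
    · · · · · · ·
    · · · · · · ·
    · · · · · · ·
    · · · · · · ·

Answer: [[4,3],[5,3]]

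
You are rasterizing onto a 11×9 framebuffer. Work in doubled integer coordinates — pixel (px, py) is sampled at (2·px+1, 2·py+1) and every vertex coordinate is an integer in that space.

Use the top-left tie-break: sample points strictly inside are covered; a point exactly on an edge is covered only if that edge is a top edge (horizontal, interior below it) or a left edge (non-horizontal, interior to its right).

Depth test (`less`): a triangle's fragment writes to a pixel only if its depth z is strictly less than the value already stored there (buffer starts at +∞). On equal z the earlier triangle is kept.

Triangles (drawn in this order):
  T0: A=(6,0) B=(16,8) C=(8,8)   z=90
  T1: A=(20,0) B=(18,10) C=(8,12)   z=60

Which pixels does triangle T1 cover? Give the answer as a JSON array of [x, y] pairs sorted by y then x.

T0:
  2·area = 64
  edge (6, 0)→(16, 8): d=(10,8) right/bottom  bias=-1
  edge (16, 8)→(8, 8): d=(-8,0) right/bottom  bias=-1
  edge (8, 8)→(6, 0): d=(-2,-8) top-left  bias=+0
    (3,0)@(7, 1): e=[2,56,6] → X
    (4,0)@(9, 1): e=[-14,56,22] → .
    (3,1)@(7, 3): e=[22,40,2] → X
    (4,1)@(9, 3): e=[6,40,18] → X
    (5,1)@(11, 3): e=[-10,40,34] → .
    (3,2)@(7, 5): e=[42,24,-2] → .
    (4,2)@(9, 5): e=[26,24,14] → X
    (5,2)@(11, 5): e=[10,24,30] → X
    (6,2)@(13, 5): e=[-6,24,46] → .
    (4,3)@(9, 7): e=[46,8,10] → X
    (6,3)@(13, 7): e=[14,8,42] → X
    (7,3)@(15, 7): e=[-2,8,58] → .
  covered (8 px):
    . . . X . . . . . . .
    . . . X X . . . . . .
    . . . . X X . . . . .
    . . . . X X X . . . .
    . . . . . . . . . . .
    . . . . . . . . . . .
    . . . . . . . . . . .
    . . . . . . . . . . .
    . . . . . . . . . . .
T1:
  2·area = 96
  edge (20, 0)→(18, 10): d=(-2,10) right/bottom  bias=-1
  edge (18, 10)→(8, 12): d=(-10,2) right/bottom  bias=-1
  edge (8, 12)→(20, 0): d=(12,-12) top-left  bias=+0
    (9,0)@(19, 1): e=[8,88,0] → X  [on edge]
    (10,0)@(21, 1): e=[-12,84,24] → .
    (8,1)@(17, 3): e=[24,72,0] → X  [on edge]
    (10,1)@(21, 3): e=[-16,64,48] → .
    (7,2)@(15, 5): e=[40,56,0] → X  [on edge]
    (9,2)@(19, 5): e=[0,48,48] → .  [on edge]
    (6,3)@(13, 7): e=[56,40,0] → X  [on edge]
    (9,3)@(19, 7): e=[-4,28,72] → .
    (5,4)@(11, 9): e=[72,24,0] → X  [on edge]
    (9,4)@(19, 9): e=[-8,8,96] → .
    (4,5)@(9, 11): e=[88,8,0] → X  [on edge]
    (6,5)@(13, 11): e=[48,0,48] → .  [on edge]
    (1,6)@(3, 13): e=[144,0,-48] → .  [on edge]
    (3,6)@(7, 13): e=[104,-8,0] → .  [on edge]
    (2,7)@(5, 15): e=[120,-24,0] → .  [on edge]
    (8,7)@(17, 15): e=[0,-48,144] → .  [on edge]
    (1,8)@(3, 17): e=[136,-40,0] → .  [on edge]
  covered (14 px):
    . . . . . . . . . X .
    . . . . . . . . X X .
    . . . . . . . X X . .
    . . . . . . X X X . .
    . . . . . X X X X . .
    . . . . X X . . . . .
    . . . . . . . . . . .
    . . . . . . . . . . .
    . . . . . . . . . . .

Final: [[9,0],[8,1],[9,1],[7,2],[8,2],[6,3],[7,3],[8,3],[5,4],[6,4],[7,4],[8,4],[4,5],[5,5]]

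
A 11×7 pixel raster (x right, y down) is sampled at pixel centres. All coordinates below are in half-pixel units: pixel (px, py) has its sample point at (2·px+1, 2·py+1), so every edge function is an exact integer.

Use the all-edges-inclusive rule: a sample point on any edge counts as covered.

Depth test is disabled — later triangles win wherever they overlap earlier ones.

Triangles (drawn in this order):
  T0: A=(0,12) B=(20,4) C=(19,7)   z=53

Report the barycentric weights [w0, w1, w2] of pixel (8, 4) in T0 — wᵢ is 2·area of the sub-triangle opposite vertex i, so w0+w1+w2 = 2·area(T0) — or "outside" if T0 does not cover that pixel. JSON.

T0:
  2·area = 52
  edge (0, 12)→(20, 4): d=(20,-8) inclusive
  edge (20, 4)→(19, 7): d=(-1,3) inclusive
  edge (19, 7)→(0, 12): d=(-19,5) inclusive
    (10,0)@(21, 1): e=[-52,0,104] → ·  [on edge]
    (9,2)@(19, 5): e=[12,2,38] → █
    (10,2)@(21, 5): e=[28,-4,28] → ·
    (6,3)@(13, 7): e=[4,18,30] → █
    (7,3)@(15, 7): e=[20,12,20] → █
    (8,3)@(17, 7): e=[36,6,10] → █
    (9,3)@(19, 7): e=[52,0,0] → █  [on edge]
    (10,3)@(21, 7): e=[68,-6,-10] → ·
    (4,4)@(9, 9): e=[12,28,12] → █
    (5,4)@(11, 9): e=[28,22,2] → █
    (6,4)@(13, 9): e=[44,16,-8] → ·
    (7,4)@(15, 9): e=[60,10,-18] → ·
    (8,6)@(17, 13): e=[156,0,-104] → ·  [on edge]
  covered (8 px):
    · · · · · · · · · · ·
    · · · · · · · · · · ·
    · · · · · · · · · █ ·
    · · · · · · █ █ █ █ ·
    · · · · █ █ · · · · ·
    · █ · · · · · · · · ·
    · · · · · · · · · · ·

Result: "outside"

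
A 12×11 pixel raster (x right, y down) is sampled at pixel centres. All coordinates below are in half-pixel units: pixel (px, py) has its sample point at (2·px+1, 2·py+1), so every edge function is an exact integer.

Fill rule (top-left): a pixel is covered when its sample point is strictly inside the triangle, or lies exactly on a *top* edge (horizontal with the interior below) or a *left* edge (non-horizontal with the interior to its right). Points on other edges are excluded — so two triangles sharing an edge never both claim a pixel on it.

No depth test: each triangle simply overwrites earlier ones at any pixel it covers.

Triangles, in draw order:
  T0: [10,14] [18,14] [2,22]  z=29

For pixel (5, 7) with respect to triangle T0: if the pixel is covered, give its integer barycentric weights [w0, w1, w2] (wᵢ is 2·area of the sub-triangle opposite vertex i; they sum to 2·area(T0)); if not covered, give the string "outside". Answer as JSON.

T0:
  2·area = 64
  edge (10, 14)→(18, 14): d=(8,0) top-left  bias=+0
  edge (18, 14)→(2, 22): d=(-16,8) right/bottom  bias=-1
  edge (2, 22)→(10, 14): d=(8,-8) top-left  bias=+0
    (11,0)@(23, 1): e=[-104,168,0] → .  [on edge]
    (10,1)@(21, 3): e=[-88,152,0] → .  [on edge]
    (9,2)@(19, 5): e=[-72,136,0] → .  [on edge]
    (8,3)@(17, 7): e=[-56,120,0] → .  [on edge]
    (7,4)@(15, 9): e=[-40,104,0] → .  [on edge]
    (6,5)@(13, 11): e=[-24,88,0] → .  [on edge]
    (5,6)@(11, 13): e=[-8,72,0] → .  [on edge]
    (4,7)@(9, 15): e=[8,56,0] → X  [on edge]
    (5,7)@(11, 15): e=[8,40,16] → X
    (6,7)@(13, 15): e=[8,24,32] → X
    (7,7)@(15, 15): e=[8,8,48] → X
    (8,7)@(17, 15): e=[8,-8,64] → .
    (3,8)@(7, 17): e=[24,40,0] → X  [on edge]
    (2,9)@(5, 19): e=[40,24,0] → X  [on edge]
    (1,10)@(3, 21): e=[56,8,0] → X  [on edge]
  covered (10 px):
    . . . . . . . . . . . .
    . . . . . . . . . . . .
    . . . . . . . . . . . .
    . . . . . . . . . . . .
    . . . . . . . . . . . .
    . . . . . . . . . . . .
    . . . . . . . . . . . .
    . . . . X X X X . . . .
    . . . X X X . . . . . .
    . . X X . . . . . . . .
    . X . . . . . . . . . .

Final: [40,16,8]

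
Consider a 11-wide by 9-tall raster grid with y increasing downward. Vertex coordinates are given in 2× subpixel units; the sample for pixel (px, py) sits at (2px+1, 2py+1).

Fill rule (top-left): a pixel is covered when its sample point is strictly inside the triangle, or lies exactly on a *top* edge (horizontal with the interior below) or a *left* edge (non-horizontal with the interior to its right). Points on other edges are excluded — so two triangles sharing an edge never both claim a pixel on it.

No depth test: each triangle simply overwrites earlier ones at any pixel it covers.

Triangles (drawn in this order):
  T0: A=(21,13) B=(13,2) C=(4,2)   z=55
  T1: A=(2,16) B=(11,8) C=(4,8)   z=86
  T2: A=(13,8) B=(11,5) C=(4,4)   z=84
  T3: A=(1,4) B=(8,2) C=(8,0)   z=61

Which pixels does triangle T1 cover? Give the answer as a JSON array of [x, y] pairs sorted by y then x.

T0:
  2·area = 99  (B↔C swapped to make it positive)
  edge (21, 13)→(4, 2): d=(-17,-11) top-left  bias=+0
  edge (4, 2)→(13, 2): d=(9,0) top-left  bias=+0
  edge (13, 2)→(21, 13): d=(8,11) right/bottom  bias=-1
    (3,1)@(7, 3): e=[16,9,74] → X
    (4,1)@(9, 3): e=[38,9,52] → X
    (5,1)@(11, 3): e=[60,9,30] → X
    (6,1)@(13, 3): e=[82,9,8] → X
    (7,1)@(15, 3): e=[104,9,-14] → .
    (3,2)@(7, 5): e=[-18,27,90] → .
    (4,2)@(9, 5): e=[4,27,68] → X
    (7,2)@(15, 5): e=[70,27,2] → X
    (8,2)@(17, 5): e=[92,27,-20] → .
    (4,3)@(9, 7): e=[-30,45,84] → .
    (5,3)@(11, 7): e=[-8,45,62] → .
    (6,3)@(13, 7): e=[14,45,40] → X
    (10,6)@(21, 13): e=[0,99,0] → .  [on edge]
  covered (13 px):
    . . . . . . . . . . .
    . . . X X X X . . . .
    . . . . X X X X . . .
    . . . . . . X X . . .
    . . . . . . . X X . .
    . . . . . . . . . X .
    . . . . . . . . . . .
    . . . . . . . . . . .
    . . . . . . . . . . .
T1:
  2·area = 56  (B↔C swapped to make it positive)
  edge (2, 16)→(4, 8): d=(2,-8) top-left  bias=+0
  edge (4, 8)→(11, 8): d=(7,0) top-left  bias=+0
  edge (11, 8)→(2, 16): d=(-9,8) right/bottom  bias=-1
    (2,4)@(5, 9): e=[10,7,39] → X
    (3,4)@(7, 9): e=[26,7,23] → X
    (4,4)@(9, 9): e=[42,7,7] → X
    (5,4)@(11, 9): e=[58,7,-9] → .
    (2,5)@(5, 11): e=[14,21,21] → X
    (4,5)@(9, 11): e=[46,21,-11] → .
    (1,6)@(3, 13): e=[2,35,19] → X
    (3,6)@(7, 13): e=[34,35,-13] → .
    (1,7)@(3, 15): e=[6,49,1] → X
    (2,7)@(5, 15): e=[22,49,-15] → .
    (1,8)@(3, 17): e=[10,63,-17] → .
  covered (8 px):
    . . . . . . . . . . .
    . . . . . . . . . . .
    . . . . . . . . . . .
    . . . . . . . . . . .
    . . X X X . . . . . .
    . . X X . . . . . . .
    . X X . . . . . . . .
    . X . . . . . . . . .
    . . . . . . . . . . .
T2:
  2·area = 19  (B↔C swapped to make it positive)
  edge (13, 8)→(4, 4): d=(-9,-4) top-left  bias=+0
  edge (4, 4)→(11, 5): d=(7,1) right/bottom  bias=-1
  edge (11, 5)→(13, 8): d=(2,3) right/bottom  bias=-1
    (3,2)@(7, 5): e=[3,4,12] → X
    (4,2)@(9, 5): e=[11,2,6] → X
    (5,2)@(11, 5): e=[19,0,0] → .  [on edge]
    (3,3)@(7, 7): e=[-15,18,16] → .
    (4,3)@(9, 7): e=[-7,16,10] → .
    (5,3)@(11, 7): e=[1,14,4] → X
    (6,3)@(13, 7): e=[9,12,-2] → .
    (5,4)@(11, 9): e=[-17,28,8] → .
    (7,5)@(15, 11): e=[-19,38,0] → .  [on edge]
    (9,8)@(19, 17): e=[-57,76,0] → .  [on edge]
  covered (3 px):
    . . . . . . . . . . .
    . . . . . . . . . . .
    . . . X X . . . . . .
    . . . . . X . . . . .
    . . . . . . . . . . .
    . . . . . . . . . . .
    . . . . . . . . . . .
    . . . . . . . . . . .
    . . . . . . . . . . .
T3:
  2·area = 14  (B↔C swapped to make it positive)
  edge (1, 4)→(8, 0): d=(7,-4) top-left  bias=+0
  edge (8, 0)→(8, 2): d=(0,2) right/bottom  bias=-1
  edge (8, 2)→(1, 4): d=(-7,2) right/bottom  bias=-1
    (3,0)@(7, 1): e=[3,2,9] → X
    (4,0)@(9, 1): e=[11,-2,5] → .
    (1,1)@(3, 3): e=[1,10,3] → X
    (2,1)@(5, 3): e=[9,6,-1] → .
    (3,1)@(7, 3): e=[17,2,-5] → .
    (1,2)@(3, 5): e=[15,10,-11] → .
  covered (2 px):
    . . . X . . . . . . .
    . X . . . . . . . . .
    . . . . . . . . . . .
    . . . . . . . . . . .
    . . . . . . . . . . .
    . . . . . . . . . . .
    . . . . . . . . . . .
    . . . . . . . . . . .
    . . . . . . . . . . .

Answer: [[2,4],[3,4],[4,4],[2,5],[3,5],[1,6],[2,6],[1,7]]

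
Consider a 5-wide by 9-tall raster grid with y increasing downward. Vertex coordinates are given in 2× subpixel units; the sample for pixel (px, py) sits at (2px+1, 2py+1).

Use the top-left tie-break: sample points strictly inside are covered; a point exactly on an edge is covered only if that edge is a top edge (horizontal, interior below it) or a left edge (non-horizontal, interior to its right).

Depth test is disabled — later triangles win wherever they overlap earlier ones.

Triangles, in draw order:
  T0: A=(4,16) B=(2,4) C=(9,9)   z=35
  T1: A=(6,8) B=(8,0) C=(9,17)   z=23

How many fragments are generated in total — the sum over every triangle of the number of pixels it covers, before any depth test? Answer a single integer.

T0:
  2·area = 74
  edge (4, 16)→(2, 4): d=(-2,-12) top-left  bias=+0
  edge (2, 4)→(9, 9): d=(7,5) right/bottom  bias=-1
  edge (9, 9)→(4, 16): d=(-5,7) right/bottom  bias=-1
    (1,2)@(3, 5): e=[10,2,62] → #
    (2,2)@(5, 5): e=[34,-8,48] → ·
    (1,3)@(3, 7): e=[6,16,52] → #
    (2,3)@(5, 7): e=[30,6,38] → #
    (3,3)@(7, 7): e=[54,-4,24] → ·
    (1,4)@(3, 9): e=[2,30,42] → #
    (3,4)@(7, 9): e=[50,10,14] → #
    (4,4)@(9, 9): e=[74,0,0] → ·  [on edge]
    (1,5)@(3, 11): e=[-2,44,32] → ·
    (2,5)@(5, 11): e=[22,34,18] → #
    (4,5)@(9, 11): e=[70,14,-10] → ·
    (2,6)@(5, 13): e=[18,48,8] → #
  covered (9 px):
    · · · · ·
    · · · · ·
    · # · · ·
    · # # · ·
    · # # # ·
    · · # # ·
    · · # · ·
    · · · · ·
    · · · · ·
T1:
  2·area = 42
  edge (6, 8)→(8, 0): d=(2,-8) top-left  bias=+0
  edge (8, 0)→(9, 17): d=(1,17) right/bottom  bias=-1
  edge (9, 17)→(6, 8): d=(-3,-9) top-left  bias=+0
    (2,2)@(5, 5): e=[-14,56,0] → ·  [on edge]
    (3,2)@(7, 5): e=[2,22,18] → #
    (4,2)@(9, 5): e=[18,-12,36] → ·
    (3,3)@(7, 7): e=[6,24,12] → #
    (4,3)@(9, 7): e=[22,-10,30] → ·
    (3,4)@(7, 9): e=[10,26,6] → #
    (4,4)@(9, 9): e=[26,-8,24] → ·
    (3,5)@(7, 11): e=[14,28,0] → #  [on edge]
    (4,5)@(9, 11): e=[30,-6,18] → ·
    (3,6)@(7, 13): e=[18,30,-6] → ·
    (4,8)@(9, 17): e=[42,0,0] → ·  [on edge]
  covered (4 px):
    · · · · ·
    · · · · ·
    · · · # ·
    · · · # ·
    · · · # ·
    · · · # ·
    · · · · ·
    · · · · ·
    · · · · ·

Final: 13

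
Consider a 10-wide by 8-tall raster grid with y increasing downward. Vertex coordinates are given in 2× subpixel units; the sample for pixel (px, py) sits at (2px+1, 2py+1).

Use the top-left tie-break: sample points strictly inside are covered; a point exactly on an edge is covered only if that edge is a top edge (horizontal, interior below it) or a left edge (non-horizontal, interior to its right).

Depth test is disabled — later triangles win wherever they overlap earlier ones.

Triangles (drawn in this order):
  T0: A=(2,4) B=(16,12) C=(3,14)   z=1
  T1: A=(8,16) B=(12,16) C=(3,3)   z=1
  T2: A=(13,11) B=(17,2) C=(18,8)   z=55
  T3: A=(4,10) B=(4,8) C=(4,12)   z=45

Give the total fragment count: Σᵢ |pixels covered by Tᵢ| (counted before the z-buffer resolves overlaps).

T0:
  2·area = 132
  edge (2, 4)→(16, 12): d=(14,8) right/bottom  bias=-1
  edge (16, 12)→(3, 14): d=(-13,2) right/bottom  bias=-1
  edge (3, 14)→(2, 4): d=(-1,-10) top-left  bias=+0
    (1,2)@(3, 5): e=[6,117,9] → #
    (2,2)@(5, 5): e=[-10,113,29] → ·
    (1,3)@(3, 7): e=[34,91,7] → #
    (2,3)@(5, 7): e=[18,87,27] → #
    (3,3)@(7, 7): e=[2,83,47] → #
    (4,3)@(9, 7): e=[-14,79,67] → ·
    (1,4)@(3, 9): e=[62,65,5] → #
    (4,4)@(9, 9): e=[14,53,65] → #
    (5,4)@(11, 9): e=[-2,49,85] → ·
    (1,5)@(3, 11): e=[90,39,3] → #
    (5,5)@(11, 11): e=[26,23,83] → #
    (6,5)@(13, 11): e=[10,19,103] → #
  covered (18 px):
    · · · · · · · · · ·
    · · · · · · · · · ·
    · # · · · · · · · ·
    · # # # · · · · · ·
    · # # # # · · · · ·
    · # # # # # # · · ·
    · # # # # · · · · ·
    · · · · · · · · · ·
T1:
  2·area = 52  (B↔C swapped to make it positive)
  edge (8, 16)→(3, 3): d=(-5,-13) top-left  bias=+0
  edge (3, 3)→(12, 16): d=(9,13) right/bottom  bias=-1
  edge (12, 16)→(8, 16): d=(-4,0) right/bottom  bias=-1
    (1,1)@(3, 3): e=[0,0,52] → ·  [on edge]
    (2,3)@(5, 7): e=[6,10,36] → #
    (3,3)@(7, 7): e=[32,-16,36] → ·
    (2,4)@(5, 9): e=[-4,28,28] → ·
    (3,4)@(7, 9): e=[22,2,28] → #
    (4,4)@(9, 9): e=[48,-24,28] → ·
    (3,5)@(7, 11): e=[12,20,20] → #
    (4,5)@(9, 11): e=[38,-6,20] → ·
    (3,6)@(7, 13): e=[2,38,12] → #
    (4,6)@(9, 13): e=[28,12,12] → #
    (5,6)@(11, 13): e=[54,-14,12] → ·
    (3,7)@(7, 15): e=[-8,56,4] → ·
  covered (7 px):
    · · · · · · · · · ·
    · · · · · · · · · ·
    · · · · · · · · · ·
    · · # · · · · · · ·
    · · · # · · · · · ·
    · · · # · · · · · ·
    · · · # # · · · · ·
    · · · · # # · · · ·
T2:
  2·area = 33
  edge (13, 11)→(17, 2): d=(4,-9) top-left  bias=+0
  edge (17, 2)→(18, 8): d=(1,6) right/bottom  bias=-1
  edge (18, 8)→(13, 11): d=(-5,3) right/bottom  bias=-1
    (8,1)@(17, 3): e=[4,1,28] → #
    (9,1)@(19, 3): e=[22,-11,22] → ·
    (8,2)@(17, 5): e=[12,3,18] → #
    (9,2)@(19, 5): e=[30,-9,12] → ·
    (7,3)@(15, 7): e=[2,17,14] → #
    (9,3)@(19, 7): e=[38,-7,2] → ·
    (7,4)@(15, 9): e=[10,19,4] → #
    (8,4)@(17, 9): e=[28,7,-2] → ·
    (6,5)@(13, 11): e=[0,33,0] → ·  [on edge]
    (7,5)@(15, 11): e=[18,21,-6] → ·
  covered (5 px):
    · · · · · · · · · ·
    · · · · · · · · # ·
    · · · · · · · · # ·
    · · · · · · · # # ·
    · · · · · · · # · ·
    · · · · · · · · · ·
    · · · · · · · · · ·
    · · · · · · · · · ·
T3:
  degenerate (2·area = 0) — covers nothing

Answer: 30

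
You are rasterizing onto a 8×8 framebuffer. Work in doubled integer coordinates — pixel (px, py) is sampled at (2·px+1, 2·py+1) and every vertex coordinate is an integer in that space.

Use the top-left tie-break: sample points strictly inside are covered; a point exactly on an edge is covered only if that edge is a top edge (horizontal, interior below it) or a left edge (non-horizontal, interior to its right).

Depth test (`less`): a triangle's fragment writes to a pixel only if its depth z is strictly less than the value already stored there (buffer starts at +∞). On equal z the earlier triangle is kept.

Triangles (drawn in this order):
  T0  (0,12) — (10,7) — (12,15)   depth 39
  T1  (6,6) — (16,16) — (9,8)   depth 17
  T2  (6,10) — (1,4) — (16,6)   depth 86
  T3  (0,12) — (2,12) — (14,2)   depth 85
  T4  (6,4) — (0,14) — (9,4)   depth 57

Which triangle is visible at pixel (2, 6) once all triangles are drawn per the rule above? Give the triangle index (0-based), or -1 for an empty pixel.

T0:
  2·area = 90
  edge (0, 12)→(10, 7): d=(10,-5) top-left  bias=+0
  edge (10, 7)→(12, 15): d=(2,8) right/bottom  bias=-1
  edge (12, 15)→(0, 12): d=(-12,-3) top-left  bias=+0
    (4,1)@(9, 3): e=[-45,0,135] → ·  [on edge]
    (3,4)@(7, 9): e=[5,28,57] → █
    (4,4)@(9, 9): e=[15,12,63] → █
    (5,4)@(11, 9): e=[25,-4,69] → ·
    (1,5)@(3, 11): e=[5,64,21] → █
    (2,5)@(5, 11): e=[15,48,27] → █
    (5,5)@(11, 11): e=[45,0,45] → ·  [on edge]
    (1,6)@(3, 13): e=[25,68,-3] → ·
    (2,6)@(5, 13): e=[35,52,3] → █
    (5,6)@(11, 13): e=[65,4,21] → █
    (6,6)@(13, 13): e=[75,-12,27] → ·
    (2,7)@(5, 15): e=[55,56,-21] → ·
  covered (10 px):
    · · · · · · · ·
    · · · · · · · ·
    · · · · · · · ·
    · · · · · · · ·
    · · · █ █ · · ·
    · █ █ █ █ · · ·
    · · █ █ █ █ · ·
    · · · · · · · ·
T1:
  2·area = 10  (B↔C swapped to make it positive)
  edge (6, 6)→(9, 8): d=(3,2) right/bottom  bias=-1
  edge (9, 8)→(16, 16): d=(7,8) right/bottom  bias=-1
  edge (16, 16)→(6, 6): d=(-10,-10) top-left  bias=+0
    (0,0)@(1, 1): e=[-5,15,0] → ·  [on edge]
    (1,1)@(3, 3): e=[-3,13,0] → ·  [on edge]
    (2,2)@(5, 5): e=[-1,11,0] → ·  [on edge]
    (3,3)@(7, 7): e=[1,9,0] → █  [on edge]
    (4,3)@(9, 7): e=[-3,-7,20] → ·
    (3,4)@(7, 9): e=[7,23,-20] → ·
    (4,4)@(9, 9): e=[3,7,0] → █  [on edge]
    (5,4)@(11, 9): e=[-1,-9,20] → ·
    (4,5)@(9, 11): e=[9,21,-20] → ·
    (5,5)@(11, 11): e=[5,5,0] → █  [on edge]
    (6,5)@(13, 11): e=[1,-11,20] → ·
    (5,6)@(11, 13): e=[11,19,-20] → ·
    (6,6)@(13, 13): e=[7,3,0] → █  [on edge]
    (7,7)@(15, 15): e=[9,1,0] → █  [on edge]
  covered (5 px):
    · · · · · · · ·
    · · · · · · · ·
    · · · · · · · ·
    · · · █ · · · ·
    · · · · █ · · ·
    · · · · · █ · ·
    · · · · · · █ ·
    · · · · · · · █
T2:
  2·area = 80
  edge (6, 10)→(1, 4): d=(-5,-6) top-left  bias=+0
  edge (1, 4)→(16, 6): d=(15,2) right/bottom  bias=-1
  edge (16, 6)→(6, 10): d=(-10,4) right/bottom  bias=-1
    (1,2)@(3, 5): e=[7,11,62] → █
    (2,2)@(5, 5): e=[19,7,54] → █
    (3,2)@(7, 5): e=[31,3,46] → █
    (4,2)@(9, 5): e=[43,-1,38] → ·
    (1,3)@(3, 7): e=[-3,41,42] → ·
    (2,3)@(5, 7): e=[9,37,34] → █
    (4,3)@(9, 7): e=[33,29,18] → █
    (5,3)@(11, 7): e=[45,25,10] → █
    (6,3)@(13, 7): e=[57,21,2] → █
    (7,3)@(15, 7): e=[69,17,-6] → ·
    (2,4)@(5, 9): e=[-1,67,14] → ·
    (3,4)@(7, 9): e=[11,63,6] → █
  covered (9 px):
    · · · · · · · ·
    · · · · · · · ·
    · █ █ █ · · · ·
    · · █ █ █ █ █ ·
    · · · █ · · · ·
    · · · · · · · ·
    · · · · · · · ·
    · · · · · · · ·
T3:
  2·area = 20  (B↔C swapped to make it positive)
  edge (0, 12)→(14, 2): d=(14,-10) top-left  bias=+0
  edge (14, 2)→(2, 12): d=(-12,10) right/bottom  bias=-1
  edge (2, 12)→(0, 12): d=(-2,0) right/bottom  bias=-1
    (3,3)@(7, 7): e=[0,10,10] → █  [on edge]
    (4,3)@(9, 7): e=[20,-10,10] → ·
    (2,4)@(5, 9): e=[8,6,6] → █
    (3,4)@(7, 9): e=[28,-14,6] → ·
    (1,5)@(3, 11): e=[16,2,2] → █
    (2,5)@(5, 11): e=[36,-18,2] → ·
    (1,6)@(3, 13): e=[44,-22,-2] → ·
  covered (3 px):
    · · · · · · · ·
    · · · · · · · ·
    · · · · · · · ·
    · · · █ · · · ·
    · · █ · · · · ·
    · █ · · · · · ·
    · · · · · · · ·
    · · · · · · · ·
T4:
  2·area = 30  (B↔C swapped to make it positive)
  edge (6, 4)→(9, 4): d=(3,0) top-left  bias=+0
  edge (9, 4)→(0, 14): d=(-9,10) right/bottom  bias=-1
  edge (0, 14)→(6, 4): d=(6,-10) top-left  bias=+0
    (3,2)@(7, 5): e=[3,11,16] → █
    (4,2)@(9, 5): e=[3,-9,36] → ·
    (2,3)@(5, 7): e=[9,13,8] → █
    (3,3)@(7, 7): e=[9,-7,28] → ·
    (1,4)@(3, 9): e=[15,15,0] → █  [on edge]
    (2,4)@(5, 9): e=[15,-5,20] → ·
    (1,5)@(3, 11): e=[21,-3,12] → ·
  covered (3 px):
    · · · · · · · ·
    · · · · · · · ·
    · · · █ · · · ·
    · · █ · · · · ·
    · █ · · · · · ·
    · · · · · · · ·
    · · · · · · · ·
    · · · · · · · ·

Z-buffer (winner per pixel, '.' = empty):
  . . . . . . . .
  . . . . . . . .
  . 2 2 4 . . . .
  . . 4 1 2 2 2 .
  . 4 3 0 1 . . .
  . 0 0 0 0 1 . .
  . . 0 0 0 0 1 .
  . . . . . . . 1

Result: 0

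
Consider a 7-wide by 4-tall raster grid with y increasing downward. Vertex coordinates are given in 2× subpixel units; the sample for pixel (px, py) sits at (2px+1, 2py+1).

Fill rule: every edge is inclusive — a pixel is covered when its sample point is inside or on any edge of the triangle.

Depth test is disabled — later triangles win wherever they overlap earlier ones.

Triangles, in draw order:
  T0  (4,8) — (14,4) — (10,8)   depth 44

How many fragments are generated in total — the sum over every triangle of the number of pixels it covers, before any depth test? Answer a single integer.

T0:
  2·area = 24
  edge (4, 8)→(14, 4): d=(10,-4) inclusive
  edge (14, 4)→(10, 8): d=(-4,4) inclusive
  edge (10, 8)→(4, 8): d=(-6,0) inclusive
    (6,2)@(13, 5): e=[6,0,18] → █  [on edge]
    (3,3)@(7, 7): e=[2,16,6] → █
    (4,3)@(9, 7): e=[10,8,6] → █
    (5,3)@(11, 7): e=[18,0,6] → █  [on edge]
    (6,3)@(13, 7): e=[26,-8,6] → ·
  covered (4 px):
    · · · · · · ·
    · · · · · · ·
    · · · · · · █
    · · · █ █ █ ·

Final: 4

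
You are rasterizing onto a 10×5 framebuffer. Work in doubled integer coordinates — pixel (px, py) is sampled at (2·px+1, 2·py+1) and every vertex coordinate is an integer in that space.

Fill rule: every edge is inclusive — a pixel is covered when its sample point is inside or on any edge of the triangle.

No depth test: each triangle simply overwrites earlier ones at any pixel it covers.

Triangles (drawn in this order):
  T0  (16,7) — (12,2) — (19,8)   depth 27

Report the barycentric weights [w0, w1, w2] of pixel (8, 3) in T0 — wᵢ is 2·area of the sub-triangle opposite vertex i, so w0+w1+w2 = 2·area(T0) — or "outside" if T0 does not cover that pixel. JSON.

T0:
  2·area = 11
  edge (16, 7)→(12, 2): d=(-4,-5) inclusive
  edge (12, 2)→(19, 8): d=(7,6) inclusive
  edge (19, 8)→(16, 7): d=(-3,-1) inclusive
    (6,1)@(13, 3): e=[1,1,9] → X
    (7,1)@(15, 3): e=[11,-11,11] → .
    (6,2)@(13, 5): e=[-7,15,3] → .
    (7,2)@(15, 5): e=[3,3,5] → X
    (8,2)@(17, 5): e=[13,-9,7] → .
    (7,3)@(15, 7): e=[-5,17,-1] → .
    (8,3)@(17, 7): e=[5,5,1] → X
    (9,3)@(19, 7): e=[15,-7,3] → .
    (8,4)@(17, 9): e=[-3,19,-5] → .
  covered (3 px):
    . . . . . . . . . .
    . . . . . . X . . .
    . . . . . . . X . .
    . . . . . . . . X .
    . . . . . . . . . .

Answer: [5,1,5]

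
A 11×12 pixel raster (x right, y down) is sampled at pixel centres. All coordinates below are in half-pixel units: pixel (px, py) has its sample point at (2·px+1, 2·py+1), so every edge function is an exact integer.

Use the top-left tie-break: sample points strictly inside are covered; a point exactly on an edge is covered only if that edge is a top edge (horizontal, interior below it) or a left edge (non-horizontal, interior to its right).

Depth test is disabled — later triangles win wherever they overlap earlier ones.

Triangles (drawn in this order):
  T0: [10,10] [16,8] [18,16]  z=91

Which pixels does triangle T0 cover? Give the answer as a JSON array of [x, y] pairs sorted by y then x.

T0:
  2·area = 52
  edge (10, 10)→(16, 8): d=(6,-2) top-left  bias=+0
  edge (16, 8)→(18, 16): d=(2,8) right/bottom  bias=-1
  edge (18, 16)→(10, 10): d=(-8,-6) top-left  bias=+0
    (9,3)@(19, 7): e=[0,-26,78] → .  [on edge]
    (6,4)@(13, 9): e=[0,26,26] → X  [on edge]
    (7,4)@(15, 9): e=[4,10,38] → X
    (8,4)@(17, 9): e=[8,-6,50] → .
    (3,5)@(7, 11): e=[0,78,-26] → .  [on edge]
    (6,5)@(13, 11): e=[12,30,10] → X
    (8,5)@(17, 11): e=[20,-2,34] → .
    (0,6)@(1, 13): e=[0,130,-78] → .  [on edge]
    (6,6)@(13, 13): e=[24,34,-6] → .
    (7,6)@(15, 13): e=[28,18,6] → X
    (8,6)@(17, 13): e=[32,2,18] → X
    (9,6)@(19, 13): e=[36,-14,30] → .
  covered (7 px):
    . . . . . . . . . . .
    . . . . . . . . . . .
    . . . . . . . . . . .
    . . . . . . . . . . .
    . . . . . . X X . . .
    . . . . . . X X . . .
    . . . . . . . X X . .
    . . . . . . . . X . .
    . . . . . . . . . . .
    . . . . . . . . . . .
    . . . . . . . . . . .
    . . . . . . . . . . .

Final: [[6,4],[7,4],[6,5],[7,5],[7,6],[8,6],[8,7]]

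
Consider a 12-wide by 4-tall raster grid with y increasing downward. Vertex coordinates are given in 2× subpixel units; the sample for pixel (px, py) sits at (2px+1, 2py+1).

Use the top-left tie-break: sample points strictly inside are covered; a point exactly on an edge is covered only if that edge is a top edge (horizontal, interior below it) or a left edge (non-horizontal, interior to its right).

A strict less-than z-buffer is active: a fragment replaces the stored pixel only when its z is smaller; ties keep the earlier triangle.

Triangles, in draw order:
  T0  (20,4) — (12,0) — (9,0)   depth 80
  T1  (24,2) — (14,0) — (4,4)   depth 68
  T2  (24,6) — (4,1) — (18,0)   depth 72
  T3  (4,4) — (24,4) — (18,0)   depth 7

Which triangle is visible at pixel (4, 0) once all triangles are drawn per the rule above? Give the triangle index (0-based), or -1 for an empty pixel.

T0:
  2·area = 12  (B↔C swapped to make it positive)
  edge (20, 4)→(9, 0): d=(-11,-4) top-left  bias=+0
  edge (9, 0)→(12, 0): d=(3,0) top-left  bias=+0
  edge (12, 0)→(20, 4): d=(8,4) right/bottom  bias=-1
    (6,0)@(13, 1): e=[5,3,4] → █
    (7,0)@(15, 1): e=[13,3,-4] → ·
    (6,1)@(13, 3): e=[-17,9,20] → ·
  covered (1 px):
    · · · · · · █ · · · · ·
    · · · · · · · · · · · ·
    · · · · · · · · · · · ·
    · · · · · · · · · · · ·
T1:
  2·area = 60  (B↔C swapped to make it positive)
  edge (24, 2)→(4, 4): d=(-20,2) right/bottom  bias=-1
  edge (4, 4)→(14, 0): d=(10,-4) top-left  bias=+0
  edge (14, 0)→(24, 2): d=(10,2) right/bottom  bias=-1
    (6,0)@(13, 1): e=[42,6,12] → █
    (7,0)@(15, 1): e=[38,14,8] → █
    (8,0)@(17, 1): e=[34,22,4] → █
    (9,0)@(19, 1): e=[30,30,0] → ·  [on edge]
    (3,1)@(7, 3): e=[14,2,44] → █
    (4,1)@(9, 3): e=[10,10,40] → █
    (5,1)@(11, 3): e=[6,18,36] → █
    (7,1)@(15, 3): e=[-2,34,28] → ·
    (8,1)@(17, 3): e=[-6,42,24] → ·
    (3,2)@(7, 5): e=[-26,22,64] → ·
    (4,2)@(9, 5): e=[-30,30,60] → ·
    (5,2)@(11, 5): e=[-34,38,56] → ·
  covered (7 px):
    · · · · · · █ █ █ · · ·
    · · · █ █ █ █ · · · · ·
    · · · · · · · · · · · ·
    · · · · · · · · · · · ·
T2:
  2·area = 90
  edge (24, 6)→(4, 1): d=(-20,-5) top-left  bias=+0
  edge (4, 1)→(18, 0): d=(14,-1) top-left  bias=+0
  edge (18, 0)→(24, 6): d=(6,6) right/bottom  bias=-1
    (2,0)@(5, 1): e=[5,1,84] → █
    (3,0)@(7, 1): e=[15,3,72] → █
    (4,0)@(9, 1): e=[25,5,60] → █
    (5,0)@(11, 1): e=[35,7,48] → █
    (6,0)@(13, 1): e=[45,9,36] → █
    (7,0)@(15, 1): e=[55,11,24] → █
    (8,0)@(17, 1): e=[65,13,12] → █
    (9,0)@(19, 1): e=[75,15,0] → ·  [on edge]
    (2,1)@(5, 3): e=[-35,29,96] → ·
    (3,1)@(7, 3): e=[-25,31,84] → ·
    (4,1)@(9, 3): e=[-15,33,72] → ·
    (5,1)@(11, 3): e=[-5,35,60] → ·
    (10,1)@(21, 3): e=[45,45,0] → ·  [on edge]
    (11,2)@(23, 5): e=[15,75,0] → ·  [on edge]
  covered (12 px):
    · · █ █ █ █ █ █ █ · · ·
    · · · · · · █ █ █ █ · ·
    · · · · · · · · · · █ ·
    · · · · · · · · · · · ·
T3:
  2·area = 80  (B↔C swapped to make it positive)
  edge (4, 4)→(18, 0): d=(14,-4) top-left  bias=+0
  edge (18, 0)→(24, 4): d=(6,4) right/bottom  bias=-1
  edge (24, 4)→(4, 4): d=(-20,0) right/bottom  bias=-1
    (7,0)@(15, 1): e=[2,18,60] → █
    (8,0)@(17, 1): e=[10,10,60] → █
    (9,0)@(19, 1): e=[18,2,60] → █
    (10,0)@(21, 1): e=[26,-6,60] → ·
    (4,1)@(9, 3): e=[6,54,20] → █
    (5,1)@(11, 3): e=[14,46,20] → █
    (6,1)@(13, 3): e=[22,38,20] → █
    (10,1)@(21, 3): e=[54,6,20] → █
    (11,1)@(23, 3): e=[62,-2,20] → ·
    (4,2)@(9, 5): e=[34,66,-20] → ·
    (5,2)@(11, 5): e=[42,58,-20] → ·
    (6,2)@(13, 5): e=[50,50,-20] → ·
  covered (10 px):
    · · · · · · · █ █ █ · ·
    · · · · █ █ █ █ █ █ █ ·
    · · · · · · · · · · · ·
    · · · · · · · · · · · ·

Z-buffer (winner per pixel, '.' = empty):
  . . 2 2 2 2 1 3 3 3 . .
  . . . 1 3 3 3 3 3 3 3 .
  . . . . . . . . . . 2 .
  . . . . . . . . . . . .

Result: 2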